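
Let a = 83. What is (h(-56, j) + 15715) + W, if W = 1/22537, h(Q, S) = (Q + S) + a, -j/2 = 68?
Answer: 351712423/22537 ≈ 15606.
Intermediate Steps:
j = -136 (j = -2*68 = -136)
h(Q, S) = 83 + Q + S (h(Q, S) = (Q + S) + 83 = 83 + Q + S)
W = 1/22537 ≈ 4.4371e-5
(h(-56, j) + 15715) + W = ((83 - 56 - 136) + 15715) + 1/22537 = (-109 + 15715) + 1/22537 = 15606 + 1/22537 = 351712423/22537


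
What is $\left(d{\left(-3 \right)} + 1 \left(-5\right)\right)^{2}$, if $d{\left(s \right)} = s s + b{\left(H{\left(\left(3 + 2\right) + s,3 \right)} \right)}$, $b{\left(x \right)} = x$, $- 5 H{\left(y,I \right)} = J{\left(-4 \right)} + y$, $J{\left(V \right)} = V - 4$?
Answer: $\frac{676}{25} \approx 27.04$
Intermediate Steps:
$J{\left(V \right)} = -4 + V$ ($J{\left(V \right)} = V - 4 = -4 + V$)
$H{\left(y,I \right)} = \frac{8}{5} - \frac{y}{5}$ ($H{\left(y,I \right)} = - \frac{\left(-4 - 4\right) + y}{5} = - \frac{-8 + y}{5} = \frac{8}{5} - \frac{y}{5}$)
$d{\left(s \right)} = \frac{3}{5} + s^{2} - \frac{s}{5}$ ($d{\left(s \right)} = s s - \left(- \frac{8}{5} + \frac{\left(3 + 2\right) + s}{5}\right) = s^{2} - \left(- \frac{8}{5} + \frac{5 + s}{5}\right) = s^{2} + \left(\frac{8}{5} - \left(1 + \frac{s}{5}\right)\right) = s^{2} - \left(- \frac{3}{5} + \frac{s}{5}\right) = \frac{3}{5} + s^{2} - \frac{s}{5}$)
$\left(d{\left(-3 \right)} + 1 \left(-5\right)\right)^{2} = \left(\left(\frac{3}{5} + \left(-3\right)^{2} - - \frac{3}{5}\right) + 1 \left(-5\right)\right)^{2} = \left(\left(\frac{3}{5} + 9 + \frac{3}{5}\right) - 5\right)^{2} = \left(\frac{51}{5} - 5\right)^{2} = \left(\frac{26}{5}\right)^{2} = \frac{676}{25}$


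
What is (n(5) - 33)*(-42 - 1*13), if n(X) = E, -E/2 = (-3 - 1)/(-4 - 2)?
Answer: 5665/3 ≈ 1888.3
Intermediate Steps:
E = -4/3 (E = -2*(-3 - 1)/(-4 - 2) = -(-8)/(-6) = -(-8)*(-1)/6 = -2*⅔ = -4/3 ≈ -1.3333)
n(X) = -4/3
(n(5) - 33)*(-42 - 1*13) = (-4/3 - 33)*(-42 - 1*13) = -103*(-42 - 13)/3 = -103/3*(-55) = 5665/3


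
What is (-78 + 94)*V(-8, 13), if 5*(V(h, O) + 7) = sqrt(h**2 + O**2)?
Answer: -112 + 16*sqrt(233)/5 ≈ -63.154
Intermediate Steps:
V(h, O) = -7 + sqrt(O**2 + h**2)/5 (V(h, O) = -7 + sqrt(h**2 + O**2)/5 = -7 + sqrt(O**2 + h**2)/5)
(-78 + 94)*V(-8, 13) = (-78 + 94)*(-7 + sqrt(13**2 + (-8)**2)/5) = 16*(-7 + sqrt(169 + 64)/5) = 16*(-7 + sqrt(233)/5) = -112 + 16*sqrt(233)/5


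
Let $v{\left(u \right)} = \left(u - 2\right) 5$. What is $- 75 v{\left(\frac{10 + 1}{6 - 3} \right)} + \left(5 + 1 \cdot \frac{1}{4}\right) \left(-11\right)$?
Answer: $- \frac{2731}{4} \approx -682.75$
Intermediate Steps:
$v{\left(u \right)} = -10 + 5 u$ ($v{\left(u \right)} = \left(-2 + u\right) 5 = -10 + 5 u$)
$- 75 v{\left(\frac{10 + 1}{6 - 3} \right)} + \left(5 + 1 \cdot \frac{1}{4}\right) \left(-11\right) = - 75 \left(-10 + 5 \frac{10 + 1}{6 - 3}\right) + \left(5 + 1 \cdot \frac{1}{4}\right) \left(-11\right) = - 75 \left(-10 + 5 \cdot \frac{11}{3}\right) + \left(5 + 1 \cdot \frac{1}{4}\right) \left(-11\right) = - 75 \left(-10 + 5 \cdot 11 \cdot \frac{1}{3}\right) + \left(5 + \frac{1}{4}\right) \left(-11\right) = - 75 \left(-10 + 5 \cdot \frac{11}{3}\right) + \frac{21}{4} \left(-11\right) = - 75 \left(-10 + \frac{55}{3}\right) - \frac{231}{4} = \left(-75\right) \frac{25}{3} - \frac{231}{4} = -625 - \frac{231}{4} = - \frac{2731}{4}$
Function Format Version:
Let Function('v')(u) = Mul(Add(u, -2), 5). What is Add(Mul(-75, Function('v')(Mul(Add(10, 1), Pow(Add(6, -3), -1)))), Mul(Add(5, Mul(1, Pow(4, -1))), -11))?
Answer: Rational(-2731, 4) ≈ -682.75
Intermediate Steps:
Function('v')(u) = Add(-10, Mul(5, u)) (Function('v')(u) = Mul(Add(-2, u), 5) = Add(-10, Mul(5, u)))
Add(Mul(-75, Function('v')(Mul(Add(10, 1), Pow(Add(6, -3), -1)))), Mul(Add(5, Mul(1, Pow(4, -1))), -11)) = Add(Mul(-75, Add(-10, Mul(5, Mul(Add(10, 1), Pow(Add(6, -3), -1))))), Mul(Add(5, Mul(1, Pow(4, -1))), -11)) = Add(Mul(-75, Add(-10, Mul(5, Mul(11, Pow(3, -1))))), Mul(Add(5, Mul(1, Rational(1, 4))), -11)) = Add(Mul(-75, Add(-10, Mul(5, Mul(11, Rational(1, 3))))), Mul(Add(5, Rational(1, 4)), -11)) = Add(Mul(-75, Add(-10, Mul(5, Rational(11, 3)))), Mul(Rational(21, 4), -11)) = Add(Mul(-75, Add(-10, Rational(55, 3))), Rational(-231, 4)) = Add(Mul(-75, Rational(25, 3)), Rational(-231, 4)) = Add(-625, Rational(-231, 4)) = Rational(-2731, 4)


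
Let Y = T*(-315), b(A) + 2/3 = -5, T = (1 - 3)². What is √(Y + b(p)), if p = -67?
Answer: I*√11391/3 ≈ 35.576*I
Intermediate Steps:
T = 4 (T = (-2)² = 4)
b(A) = -17/3 (b(A) = -⅔ - 5 = -17/3)
Y = -1260 (Y = 4*(-315) = -1260)
√(Y + b(p)) = √(-1260 - 17/3) = √(-3797/3) = I*√11391/3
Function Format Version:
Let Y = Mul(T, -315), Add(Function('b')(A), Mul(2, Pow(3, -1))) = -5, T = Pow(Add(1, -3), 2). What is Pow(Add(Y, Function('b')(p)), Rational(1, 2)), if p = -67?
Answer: Mul(Rational(1, 3), I, Pow(11391, Rational(1, 2))) ≈ Mul(35.576, I)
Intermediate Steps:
T = 4 (T = Pow(-2, 2) = 4)
Function('b')(A) = Rational(-17, 3) (Function('b')(A) = Add(Rational(-2, 3), -5) = Rational(-17, 3))
Y = -1260 (Y = Mul(4, -315) = -1260)
Pow(Add(Y, Function('b')(p)), Rational(1, 2)) = Pow(Add(-1260, Rational(-17, 3)), Rational(1, 2)) = Pow(Rational(-3797, 3), Rational(1, 2)) = Mul(Rational(1, 3), I, Pow(11391, Rational(1, 2)))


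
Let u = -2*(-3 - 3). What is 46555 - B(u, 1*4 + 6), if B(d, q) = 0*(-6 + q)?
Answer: 46555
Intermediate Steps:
u = 12 (u = -2*(-6) = 12)
B(d, q) = 0
46555 - B(u, 1*4 + 6) = 46555 - 1*0 = 46555 + 0 = 46555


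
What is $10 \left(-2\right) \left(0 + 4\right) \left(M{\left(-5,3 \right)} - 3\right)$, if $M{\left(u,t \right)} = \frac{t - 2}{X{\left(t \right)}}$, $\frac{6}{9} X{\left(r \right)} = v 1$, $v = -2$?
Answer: $\frac{800}{3} \approx 266.67$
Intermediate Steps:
$X{\left(r \right)} = -3$ ($X{\left(r \right)} = \frac{3 \left(\left(-2\right) 1\right)}{2} = \frac{3}{2} \left(-2\right) = -3$)
$M{\left(u,t \right)} = \frac{2}{3} - \frac{t}{3}$ ($M{\left(u,t \right)} = \frac{t - 2}{-3} = \left(t - 2\right) \left(- \frac{1}{3}\right) = \left(-2 + t\right) \left(- \frac{1}{3}\right) = \frac{2}{3} - \frac{t}{3}$)
$10 \left(-2\right) \left(0 + 4\right) \left(M{\left(-5,3 \right)} - 3\right) = 10 \left(-2\right) \left(0 + 4\right) \left(\left(\frac{2}{3} - 1\right) - 3\right) = - 20 \cdot 4 \left(\left(\frac{2}{3} - 1\right) - 3\right) = - 20 \cdot 4 \left(- \frac{1}{3} - 3\right) = - 20 \cdot 4 \left(- \frac{10}{3}\right) = \left(-20\right) \left(- \frac{40}{3}\right) = \frac{800}{3}$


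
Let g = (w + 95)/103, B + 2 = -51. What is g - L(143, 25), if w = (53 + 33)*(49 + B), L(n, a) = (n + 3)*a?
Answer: -376199/103 ≈ -3652.4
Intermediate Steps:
B = -53 (B = -2 - 51 = -53)
L(n, a) = a*(3 + n) (L(n, a) = (3 + n)*a = a*(3 + n))
w = -344 (w = (53 + 33)*(49 - 53) = 86*(-4) = -344)
g = -249/103 (g = (-344 + 95)/103 = -249*1/103 = -249/103 ≈ -2.4175)
g - L(143, 25) = -249/103 - 25*(3 + 143) = -249/103 - 25*146 = -249/103 - 1*3650 = -249/103 - 3650 = -376199/103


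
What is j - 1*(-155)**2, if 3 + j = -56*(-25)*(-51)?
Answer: -95428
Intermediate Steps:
j = -71403 (j = -3 - 56*(-25)*(-51) = -3 + 1400*(-51) = -3 - 71400 = -71403)
j - 1*(-155)**2 = -71403 - 1*(-155)**2 = -71403 - 1*24025 = -71403 - 24025 = -95428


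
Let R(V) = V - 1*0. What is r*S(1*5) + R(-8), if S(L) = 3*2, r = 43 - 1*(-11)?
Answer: 316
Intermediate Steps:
r = 54 (r = 43 + 11 = 54)
R(V) = V (R(V) = V + 0 = V)
S(L) = 6
r*S(1*5) + R(-8) = 54*6 - 8 = 324 - 8 = 316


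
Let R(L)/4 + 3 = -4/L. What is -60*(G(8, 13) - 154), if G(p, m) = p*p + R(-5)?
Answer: 5928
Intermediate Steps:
R(L) = -12 - 16/L (R(L) = -12 + 4*(-4/L) = -12 - 16/L)
G(p, m) = -44/5 + p² (G(p, m) = p*p + (-12 - 16/(-5)) = p² + (-12 - 16*(-⅕)) = p² + (-12 + 16/5) = p² - 44/5 = -44/5 + p²)
-60*(G(8, 13) - 154) = -60*((-44/5 + 8²) - 154) = -60*((-44/5 + 64) - 154) = -60*(276/5 - 154) = -60*(-494/5) = 5928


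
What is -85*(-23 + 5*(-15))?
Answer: 8330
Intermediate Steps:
-85*(-23 + 5*(-15)) = -85*(-23 - 75) = -85*(-98) = 8330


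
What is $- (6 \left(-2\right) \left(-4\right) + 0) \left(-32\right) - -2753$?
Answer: $4289$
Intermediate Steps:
$- (6 \left(-2\right) \left(-4\right) + 0) \left(-32\right) - -2753 = - (\left(-12\right) \left(-4\right) + 0) \left(-32\right) + 2753 = - (48 + 0) \left(-32\right) + 2753 = \left(-1\right) 48 \left(-32\right) + 2753 = \left(-48\right) \left(-32\right) + 2753 = 1536 + 2753 = 4289$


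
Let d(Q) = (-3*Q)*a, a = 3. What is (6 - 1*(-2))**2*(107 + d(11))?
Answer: 512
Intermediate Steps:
d(Q) = -9*Q (d(Q) = -3*Q*3 = -9*Q)
(6 - 1*(-2))**2*(107 + d(11)) = (6 - 1*(-2))**2*(107 - 9*11) = (6 + 2)**2*(107 - 99) = 8**2*8 = 64*8 = 512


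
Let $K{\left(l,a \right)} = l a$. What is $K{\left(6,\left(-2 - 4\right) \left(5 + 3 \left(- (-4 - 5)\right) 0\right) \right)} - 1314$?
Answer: $-1494$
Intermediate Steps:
$K{\left(l,a \right)} = a l$
$K{\left(6,\left(-2 - 4\right) \left(5 + 3 \left(- (-4 - 5)\right) 0\right) \right)} - 1314 = \left(-2 - 4\right) \left(5 + 3 \left(- (-4 - 5)\right) 0\right) 6 - 1314 = - 6 \left(5 + 3 \left(\left(-1\right) \left(-9\right)\right) 0\right) 6 - 1314 = - 6 \left(5 + 3 \cdot 9 \cdot 0\right) 6 - 1314 = - 6 \left(5 + 27 \cdot 0\right) 6 - 1314 = - 6 \left(5 + 0\right) 6 - 1314 = \left(-6\right) 5 \cdot 6 - 1314 = \left(-30\right) 6 - 1314 = -180 - 1314 = -1494$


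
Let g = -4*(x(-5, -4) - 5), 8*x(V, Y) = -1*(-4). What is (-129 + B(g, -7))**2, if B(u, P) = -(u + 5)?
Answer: 23104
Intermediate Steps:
x(V, Y) = 1/2 (x(V, Y) = (-1*(-4))/8 = (1/8)*4 = 1/2)
g = 18 (g = -4*(1/2 - 5) = -4*(-9/2) = 18)
B(u, P) = -5 - u (B(u, P) = -(5 + u) = -5 - u)
(-129 + B(g, -7))**2 = (-129 + (-5 - 1*18))**2 = (-129 + (-5 - 18))**2 = (-129 - 23)**2 = (-152)**2 = 23104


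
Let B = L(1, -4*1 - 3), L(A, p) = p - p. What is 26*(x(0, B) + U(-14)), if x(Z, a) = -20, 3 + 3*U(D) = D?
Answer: -2002/3 ≈ -667.33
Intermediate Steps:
U(D) = -1 + D/3
L(A, p) = 0
B = 0
26*(x(0, B) + U(-14)) = 26*(-20 + (-1 + (⅓)*(-14))) = 26*(-20 + (-1 - 14/3)) = 26*(-20 - 17/3) = 26*(-77/3) = -2002/3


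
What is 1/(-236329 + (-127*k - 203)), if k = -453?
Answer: -1/179001 ≈ -5.5866e-6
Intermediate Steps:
1/(-236329 + (-127*k - 203)) = 1/(-236329 + (-127*(-453) - 203)) = 1/(-236329 + (57531 - 203)) = 1/(-236329 + 57328) = 1/(-179001) = -1/179001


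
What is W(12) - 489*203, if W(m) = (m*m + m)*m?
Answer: -97395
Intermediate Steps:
W(m) = m*(m + m²) (W(m) = (m² + m)*m = (m + m²)*m = m*(m + m²))
W(12) - 489*203 = 12²*(1 + 12) - 489*203 = 144*13 - 99267 = 1872 - 99267 = -97395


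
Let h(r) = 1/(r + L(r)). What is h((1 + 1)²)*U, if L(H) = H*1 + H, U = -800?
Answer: -200/3 ≈ -66.667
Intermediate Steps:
L(H) = 2*H (L(H) = H + H = 2*H)
h(r) = 1/(3*r) (h(r) = 1/(r + 2*r) = 1/(3*r))
h((1 + 1)²)*U = (1/(3*((1 + 1)²)))*(-800) = (1/(3*(2²)))*(-800) = ((⅓)/4)*(-800) = ((⅓)*(¼))*(-800) = (1/12)*(-800) = -200/3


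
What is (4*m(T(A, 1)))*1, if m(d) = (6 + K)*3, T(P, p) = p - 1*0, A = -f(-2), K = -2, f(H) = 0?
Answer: 48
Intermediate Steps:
A = 0 (A = -1*0 = 0)
T(P, p) = p (T(P, p) = p + 0 = p)
m(d) = 12 (m(d) = (6 - 2)*3 = 4*3 = 12)
(4*m(T(A, 1)))*1 = (4*12)*1 = 48*1 = 48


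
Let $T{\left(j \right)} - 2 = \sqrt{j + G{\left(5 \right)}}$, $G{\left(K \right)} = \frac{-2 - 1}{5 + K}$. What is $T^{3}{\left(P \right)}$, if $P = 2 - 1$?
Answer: $\frac{\left(20 + \sqrt{70}\right)^{3}}{1000} \approx 22.826$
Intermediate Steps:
$P = 1$ ($P = 2 - 1 = 1$)
$G{\left(K \right)} = - \frac{3}{5 + K}$
$T{\left(j \right)} = 2 + \sqrt{- \frac{3}{10} + j}$ ($T{\left(j \right)} = 2 + \sqrt{j - \frac{3}{5 + 5}} = 2 + \sqrt{j - \frac{3}{10}} = 2 + \sqrt{- \frac{3}{10} + j}$)
$T^{3}{\left(P \right)} = \left(2 + \frac{\sqrt{-30 + 100 \cdot 1}}{10}\right)^{3} = \left(2 + \frac{\sqrt{-30 + 100}}{10}\right)^{3} = \left(2 + \frac{\sqrt{70}}{10}\right)^{3}$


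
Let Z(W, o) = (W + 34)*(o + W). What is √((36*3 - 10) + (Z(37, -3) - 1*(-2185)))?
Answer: √4697 ≈ 68.535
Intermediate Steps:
Z(W, o) = (34 + W)*(W + o)
√((36*3 - 10) + (Z(37, -3) - 1*(-2185))) = √((36*3 - 10) + ((37² + 34*37 + 34*(-3) + 37*(-3)) - 1*(-2185))) = √((108 - 10) + ((1369 + 1258 - 102 - 111) + 2185)) = √(98 + (2414 + 2185)) = √(98 + 4599) = √4697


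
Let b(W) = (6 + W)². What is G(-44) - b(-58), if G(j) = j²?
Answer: -768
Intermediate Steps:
G(-44) - b(-58) = (-44)² - (6 - 58)² = 1936 - 1*(-52)² = 1936 - 1*2704 = 1936 - 2704 = -768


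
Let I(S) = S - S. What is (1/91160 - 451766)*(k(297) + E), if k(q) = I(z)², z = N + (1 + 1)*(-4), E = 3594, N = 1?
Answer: -74005830440523/45580 ≈ -1.6236e+9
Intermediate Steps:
z = -7 (z = 1 + (1 + 1)*(-4) = 1 + 2*(-4) = 1 - 8 = -7)
I(S) = 0
k(q) = 0 (k(q) = 0² = 0)
(1/91160 - 451766)*(k(297) + E) = (1/91160 - 451766)*(0 + 3594) = (1/91160 - 451766)*3594 = -41182988559/91160*3594 = -74005830440523/45580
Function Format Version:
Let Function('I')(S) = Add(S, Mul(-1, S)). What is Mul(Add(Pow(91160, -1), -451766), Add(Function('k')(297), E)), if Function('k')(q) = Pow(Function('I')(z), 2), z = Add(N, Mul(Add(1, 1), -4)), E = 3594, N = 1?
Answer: Rational(-74005830440523, 45580) ≈ -1.6236e+9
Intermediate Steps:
z = -7 (z = Add(1, Mul(Add(1, 1), -4)) = Add(1, Mul(2, -4)) = Add(1, -8) = -7)
Function('I')(S) = 0
Function('k')(q) = 0 (Function('k')(q) = Pow(0, 2) = 0)
Mul(Add(Pow(91160, -1), -451766), Add(Function('k')(297), E)) = Mul(Add(Pow(91160, -1), -451766), Add(0, 3594)) = Mul(Add(Rational(1, 91160), -451766), 3594) = Mul(Rational(-41182988559, 91160), 3594) = Rational(-74005830440523, 45580)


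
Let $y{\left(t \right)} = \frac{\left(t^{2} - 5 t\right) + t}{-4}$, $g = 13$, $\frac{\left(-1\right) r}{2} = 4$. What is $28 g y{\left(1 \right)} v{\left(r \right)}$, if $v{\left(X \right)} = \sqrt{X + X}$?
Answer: $1092 i \approx 1092.0 i$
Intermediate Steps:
$r = -8$ ($r = \left(-2\right) 4 = -8$)
$y{\left(t \right)} = t - \frac{t^{2}}{4}$ ($y{\left(t \right)} = \left(t^{2} - 4 t\right) \left(- \frac{1}{4}\right) = t - \frac{t^{2}}{4}$)
$v{\left(X \right)} = \sqrt{2} \sqrt{X}$ ($v{\left(X \right)} = \sqrt{2 X} = \sqrt{2} \sqrt{X}$)
$28 g y{\left(1 \right)} v{\left(r \right)} = 28 \cdot 13 \cdot \frac{1}{4} \cdot 1 \left(4 - 1\right) \sqrt{2} \sqrt{-8} = 28 \cdot 13 \cdot \frac{1}{4} \cdot 1 \left(4 - 1\right) \sqrt{2} \cdot 2 i \sqrt{2} = 28 \cdot 13 \cdot \frac{1}{4} \cdot 1 \cdot 3 \cdot 4 i = 28 \cdot 13 \cdot \frac{3}{4} \cdot 4 i = 28 \frac{39 \cdot 4 i}{4} = 28 \cdot 39 i = 1092 i$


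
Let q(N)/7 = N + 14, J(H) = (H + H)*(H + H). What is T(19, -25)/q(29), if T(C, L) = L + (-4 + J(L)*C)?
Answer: 47471/301 ≈ 157.71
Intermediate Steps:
J(H) = 4*H² (J(H) = (2*H)*(2*H) = 4*H²)
q(N) = 98 + 7*N (q(N) = 7*(N + 14) = 7*(14 + N) = 98 + 7*N)
T(C, L) = -4 + L + 4*C*L² (T(C, L) = L + (-4 + (4*L²)*C) = L + (-4 + 4*C*L²) = -4 + L + 4*C*L²)
T(19, -25)/q(29) = (-4 - 25 + 4*19*(-25)²)/(98 + 7*29) = (-4 - 25 + 4*19*625)/(98 + 203) = (-4 - 25 + 47500)/301 = 47471*(1/301) = 47471/301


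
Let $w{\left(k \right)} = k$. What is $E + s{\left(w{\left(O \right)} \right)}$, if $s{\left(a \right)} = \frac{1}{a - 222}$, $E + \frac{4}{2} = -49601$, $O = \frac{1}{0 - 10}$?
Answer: $- \frac{110168273}{2221} \approx -49603.0$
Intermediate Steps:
$O = - \frac{1}{10}$ ($O = \frac{1}{-10} = - \frac{1}{10} \approx -0.1$)
$E = -49603$ ($E = -2 - 49601 = -49603$)
$s{\left(a \right)} = \frac{1}{-222 + a}$
$E + s{\left(w{\left(O \right)} \right)} = -49603 + \frac{1}{-222 - \frac{1}{10}} = -49603 + \frac{1}{- \frac{2221}{10}} = -49603 - \frac{10}{2221} = - \frac{110168273}{2221}$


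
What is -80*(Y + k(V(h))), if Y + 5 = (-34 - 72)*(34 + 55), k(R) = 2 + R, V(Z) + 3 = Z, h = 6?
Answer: 754720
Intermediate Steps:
V(Z) = -3 + Z
Y = -9439 (Y = -5 + (-34 - 72)*(34 + 55) = -5 - 106*89 = -5 - 9434 = -9439)
-80*(Y + k(V(h))) = -80*(-9439 + (2 + (-3 + 6))) = -80*(-9439 + (2 + 3)) = -80*(-9439 + 5) = -80*(-9434) = 754720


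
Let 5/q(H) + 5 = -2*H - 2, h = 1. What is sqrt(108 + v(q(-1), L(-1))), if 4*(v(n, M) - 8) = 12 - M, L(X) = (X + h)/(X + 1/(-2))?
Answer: sqrt(119) ≈ 10.909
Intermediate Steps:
q(H) = 5/(-7 - 2*H) (q(H) = 5/(-5 + (-2*H - 2)) = 5/(-5 + (-2 - 2*H)) = 5/(-7 - 2*H))
L(X) = (1 + X)/(-1/2 + X) (L(X) = (X + 1)/(X + 1/(-2)) = (1 + X)/(X - 1/2) = (1 + X)/(-1/2 + X))
v(n, M) = 11 - M/4 (v(n, M) = 8 + (12 - M)/4 = 8 + (3 - M/4) = 11 - M/4)
sqrt(108 + v(q(-1), L(-1))) = sqrt(108 + (11 - (1 - 1)/(2*(-1 + 2*(-1))))) = sqrt(108 + (11 - 0/(2*(-1 - 2)))) = sqrt(108 + (11 - 0/(2*(-3)))) = sqrt(108 + (11 - (-1)*0/(2*3))) = sqrt(108 + (11 - 1/4*0)) = sqrt(108 + (11 + 0)) = sqrt(108 + 11) = sqrt(119)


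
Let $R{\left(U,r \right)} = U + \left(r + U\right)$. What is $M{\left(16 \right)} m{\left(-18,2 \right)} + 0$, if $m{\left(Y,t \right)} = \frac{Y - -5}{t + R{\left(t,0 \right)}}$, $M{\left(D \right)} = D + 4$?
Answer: $- \frac{130}{3} \approx -43.333$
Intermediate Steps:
$M{\left(D \right)} = 4 + D$
$R{\left(U,r \right)} = r + 2 U$ ($R{\left(U,r \right)} = U + \left(U + r\right) = r + 2 U$)
$m{\left(Y,t \right)} = \frac{5 + Y}{3 t}$ ($m{\left(Y,t \right)} = \frac{Y - -5}{t + \left(0 + 2 t\right)} = \frac{Y + \left(-5 + 10\right)}{t + 2 t} = \frac{Y + 5}{3 t} = \left(5 + Y\right) \frac{1}{3 t} = \frac{5 + Y}{3 t}$)
$M{\left(16 \right)} m{\left(-18,2 \right)} + 0 = \left(4 + 16\right) \frac{5 - 18}{3 \cdot 2} + 0 = 20 \cdot \frac{1}{3} \cdot \frac{1}{2} \left(-13\right) + 0 = 20 \left(- \frac{13}{6}\right) + 0 = - \frac{130}{3} + 0 = - \frac{130}{3}$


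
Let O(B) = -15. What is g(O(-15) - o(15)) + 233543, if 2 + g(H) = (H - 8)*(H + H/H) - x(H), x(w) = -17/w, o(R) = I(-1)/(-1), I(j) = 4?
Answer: 2571024/11 ≈ 2.3373e+5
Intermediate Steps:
o(R) = -4 (o(R) = 4/(-1) = 4*(-1) = -4)
g(H) = -2 + 17/H + (1 + H)*(-8 + H) (g(H) = -2 + ((H - 8)*(H + H/H) - (-17)/H) = -2 + ((-8 + H)*(H + 1) + 17/H) = -2 + ((-8 + H)*(1 + H) + 17/H) = -2 + ((1 + H)*(-8 + H) + 17/H) = -2 + (17/H + (1 + H)*(-8 + H)) = -2 + 17/H + (1 + H)*(-8 + H))
g(O(-15) - o(15)) + 233543 = (-10 + (-15 - 1*(-4))**2 - 7*(-15 - 1*(-4)) + 17/(-15 - 1*(-4))) + 233543 = (-10 + (-15 + 4)**2 - 7*(-15 + 4) + 17/(-15 + 4)) + 233543 = (-10 + (-11)**2 - 7*(-11) + 17/(-11)) + 233543 = (-10 + 121 + 77 + 17*(-1/11)) + 233543 = (-10 + 121 + 77 - 17/11) + 233543 = 2051/11 + 233543 = 2571024/11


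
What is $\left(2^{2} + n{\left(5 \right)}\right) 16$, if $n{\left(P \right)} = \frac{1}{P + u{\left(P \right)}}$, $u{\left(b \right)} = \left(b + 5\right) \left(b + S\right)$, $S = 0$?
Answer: $\frac{3536}{55} \approx 64.291$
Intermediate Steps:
$u{\left(b \right)} = b \left(5 + b\right)$ ($u{\left(b \right)} = \left(b + 5\right) \left(b + 0\right) = \left(5 + b\right) b = b \left(5 + b\right)$)
$n{\left(P \right)} = \frac{1}{P + P \left(5 + P\right)}$
$\left(2^{2} + n{\left(5 \right)}\right) 16 = \left(2^{2} + \frac{1}{5 \left(6 + 5\right)}\right) 16 = \left(4 + \frac{1}{5 \cdot 11}\right) 16 = \left(4 + \frac{1}{5} \cdot \frac{1}{11}\right) 16 = \left(4 + \frac{1}{55}\right) 16 = \frac{221}{55} \cdot 16 = \frac{3536}{55}$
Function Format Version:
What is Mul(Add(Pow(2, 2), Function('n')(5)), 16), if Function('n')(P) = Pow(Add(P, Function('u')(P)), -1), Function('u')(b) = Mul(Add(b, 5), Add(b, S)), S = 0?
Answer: Rational(3536, 55) ≈ 64.291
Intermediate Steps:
Function('u')(b) = Mul(b, Add(5, b)) (Function('u')(b) = Mul(Add(b, 5), Add(b, 0)) = Mul(Add(5, b), b) = Mul(b, Add(5, b)))
Function('n')(P) = Pow(Add(P, Mul(P, Add(5, P))), -1)
Mul(Add(Pow(2, 2), Function('n')(5)), 16) = Mul(Add(Pow(2, 2), Mul(Pow(5, -1), Pow(Add(6, 5), -1))), 16) = Mul(Add(4, Mul(Rational(1, 5), Pow(11, -1))), 16) = Mul(Add(4, Mul(Rational(1, 5), Rational(1, 11))), 16) = Mul(Add(4, Rational(1, 55)), 16) = Mul(Rational(221, 55), 16) = Rational(3536, 55)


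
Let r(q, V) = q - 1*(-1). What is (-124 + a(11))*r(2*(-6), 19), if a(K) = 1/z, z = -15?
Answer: 20471/15 ≈ 1364.7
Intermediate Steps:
a(K) = -1/15 (a(K) = 1/(-15) = -1/15)
r(q, V) = 1 + q (r(q, V) = q + 1 = 1 + q)
(-124 + a(11))*r(2*(-6), 19) = (-124 - 1/15)*(1 + 2*(-6)) = -1861*(1 - 12)/15 = -1861/15*(-11) = 20471/15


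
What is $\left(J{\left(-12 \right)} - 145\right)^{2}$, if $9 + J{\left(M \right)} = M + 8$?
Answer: $24964$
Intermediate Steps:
$J{\left(M \right)} = -1 + M$ ($J{\left(M \right)} = -9 + \left(M + 8\right) = -9 + \left(8 + M\right) = -1 + M$)
$\left(J{\left(-12 \right)} - 145\right)^{2} = \left(\left(-1 - 12\right) - 145\right)^{2} = \left(-13 - 145\right)^{2} = \left(-158\right)^{2} = 24964$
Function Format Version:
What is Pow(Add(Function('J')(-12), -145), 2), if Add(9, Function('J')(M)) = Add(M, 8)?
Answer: 24964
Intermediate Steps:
Function('J')(M) = Add(-1, M) (Function('J')(M) = Add(-9, Add(M, 8)) = Add(-9, Add(8, M)) = Add(-1, M))
Pow(Add(Function('J')(-12), -145), 2) = Pow(Add(Add(-1, -12), -145), 2) = Pow(Add(-13, -145), 2) = Pow(-158, 2) = 24964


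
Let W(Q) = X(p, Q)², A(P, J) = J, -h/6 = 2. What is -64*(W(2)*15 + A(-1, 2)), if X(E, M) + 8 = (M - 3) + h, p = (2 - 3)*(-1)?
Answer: -423488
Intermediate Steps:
h = -12 (h = -6*2 = -12)
p = 1 (p = -1*(-1) = 1)
X(E, M) = -23 + M (X(E, M) = -8 + ((M - 3) - 12) = -8 + ((-3 + M) - 12) = -8 + (-15 + M) = -23 + M)
W(Q) = (-23 + Q)²
-64*(W(2)*15 + A(-1, 2)) = -64*((-23 + 2)²*15 + 2) = -64*((-21)²*15 + 2) = -64*(441*15 + 2) = -64*(6615 + 2) = -64*6617 = -423488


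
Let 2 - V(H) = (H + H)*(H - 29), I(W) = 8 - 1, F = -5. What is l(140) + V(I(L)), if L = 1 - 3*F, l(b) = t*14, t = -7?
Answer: 212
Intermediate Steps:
l(b) = -98 (l(b) = -7*14 = -98)
L = 16 (L = 1 - 3*(-5) = 1 + 15 = 16)
I(W) = 7
V(H) = 2 - 2*H*(-29 + H) (V(H) = 2 - (H + H)*(H - 29) = 2 - 2*H*(-29 + H))
l(140) + V(I(L)) = -98 + (2 - 2*7² + 58*7) = -98 + (2 - 2*49 + 406) = -98 + (2 - 98 + 406) = -98 + 310 = 212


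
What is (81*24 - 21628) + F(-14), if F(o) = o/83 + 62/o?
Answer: -11439075/581 ≈ -19689.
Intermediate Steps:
F(o) = 62/o + o/83 (F(o) = o*(1/83) + 62/o = o/83 + 62/o = 62/o + o/83)
(81*24 - 21628) + F(-14) = (81*24 - 21628) + (62/(-14) + (1/83)*(-14)) = (1944 - 21628) + (62*(-1/14) - 14/83) = -19684 + (-31/7 - 14/83) = -19684 - 2671/581 = -11439075/581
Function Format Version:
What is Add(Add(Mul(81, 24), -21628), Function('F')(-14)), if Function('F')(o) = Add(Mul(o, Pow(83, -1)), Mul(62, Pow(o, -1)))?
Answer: Rational(-11439075, 581) ≈ -19689.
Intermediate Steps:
Function('F')(o) = Add(Mul(62, Pow(o, -1)), Mul(Rational(1, 83), o)) (Function('F')(o) = Add(Mul(o, Rational(1, 83)), Mul(62, Pow(o, -1))) = Add(Mul(Rational(1, 83), o), Mul(62, Pow(o, -1))) = Add(Mul(62, Pow(o, -1)), Mul(Rational(1, 83), o)))
Add(Add(Mul(81, 24), -21628), Function('F')(-14)) = Add(Add(Mul(81, 24), -21628), Add(Mul(62, Pow(-14, -1)), Mul(Rational(1, 83), -14))) = Add(Add(1944, -21628), Add(Mul(62, Rational(-1, 14)), Rational(-14, 83))) = Add(-19684, Add(Rational(-31, 7), Rational(-14, 83))) = Add(-19684, Rational(-2671, 581)) = Rational(-11439075, 581)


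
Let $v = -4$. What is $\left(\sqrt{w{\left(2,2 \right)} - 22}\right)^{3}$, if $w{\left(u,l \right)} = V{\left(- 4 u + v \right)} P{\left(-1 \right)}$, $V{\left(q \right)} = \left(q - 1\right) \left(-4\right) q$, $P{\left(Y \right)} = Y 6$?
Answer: $3722 \sqrt{3722} \approx 2.2707 \cdot 10^{5}$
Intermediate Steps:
$P{\left(Y \right)} = 6 Y$
$V{\left(q \right)} = q \left(4 - 4 q\right)$ ($V{\left(q \right)} = \left(-1 + q\right) \left(-4\right) q = \left(4 - 4 q\right) q = q \left(4 - 4 q\right)$)
$w{\left(u,l \right)} = - 24 \left(-4 - 4 u\right) \left(5 + 4 u\right)$ ($w{\left(u,l \right)} = 4 \left(- 4 u - 4\right) \left(1 - \left(- 4 u - 4\right)\right) 6 \left(-1\right) = 4 \left(-4 - 4 u\right) \left(1 - \left(-4 - 4 u\right)\right) \left(-6\right) = 4 \left(-4 - 4 u\right) \left(1 + \left(4 + 4 u\right)\right) \left(-6\right) = 4 \left(-4 - 4 u\right) \left(5 + 4 u\right) \left(-6\right) = - 24 \left(-4 - 4 u\right) \left(5 + 4 u\right)$)
$\left(\sqrt{w{\left(2,2 \right)} - 22}\right)^{3} = \left(\sqrt{96 \left(1 + 2\right) \left(5 + 4 \cdot 2\right) - 22}\right)^{3} = \left(\sqrt{96 \cdot 3 \left(5 + 8\right) - 22}\right)^{3} = \left(\sqrt{96 \cdot 3 \cdot 13 - 22}\right)^{3} = \left(\sqrt{3744 - 22}\right)^{3} = \left(\sqrt{3722}\right)^{3} = 3722 \sqrt{3722}$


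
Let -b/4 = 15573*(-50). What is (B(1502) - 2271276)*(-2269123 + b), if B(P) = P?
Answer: -1919041712198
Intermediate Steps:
b = 3114600 (b = -62292*(-50) = -4*(-778650) = 3114600)
(B(1502) - 2271276)*(-2269123 + b) = (1502 - 2271276)*(-2269123 + 3114600) = -2269774*845477 = -1919041712198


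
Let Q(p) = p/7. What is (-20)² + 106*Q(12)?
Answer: 4072/7 ≈ 581.71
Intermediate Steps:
Q(p) = p/7 (Q(p) = p*(⅐) = p/7)
(-20)² + 106*Q(12) = (-20)² + 106*((⅐)*12) = 400 + 106*(12/7) = 400 + 1272/7 = 4072/7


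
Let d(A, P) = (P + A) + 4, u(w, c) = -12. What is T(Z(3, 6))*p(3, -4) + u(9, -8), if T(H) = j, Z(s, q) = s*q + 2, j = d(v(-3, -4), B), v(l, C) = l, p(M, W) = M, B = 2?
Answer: -3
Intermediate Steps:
d(A, P) = 4 + A + P (d(A, P) = (A + P) + 4 = 4 + A + P)
j = 3 (j = 4 - 3 + 2 = 3)
Z(s, q) = 2 + q*s (Z(s, q) = q*s + 2 = 2 + q*s)
T(H) = 3
T(Z(3, 6))*p(3, -4) + u(9, -8) = 3*3 - 12 = 9 - 12 = -3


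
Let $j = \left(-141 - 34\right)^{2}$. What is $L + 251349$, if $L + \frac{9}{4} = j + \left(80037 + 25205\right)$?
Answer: $\frac{1548855}{4} \approx 3.8721 \cdot 10^{5}$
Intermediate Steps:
$j = 30625$ ($j = \left(-175\right)^{2} = 30625$)
$L = \frac{543459}{4}$ ($L = - \frac{9}{4} + \left(30625 + \left(80037 + 25205\right)\right) = - \frac{9}{4} + \left(30625 + 105242\right) = - \frac{9}{4} + 135867 = \frac{543459}{4} \approx 1.3586 \cdot 10^{5}$)
$L + 251349 = \frac{543459}{4} + 251349 = \frac{1548855}{4}$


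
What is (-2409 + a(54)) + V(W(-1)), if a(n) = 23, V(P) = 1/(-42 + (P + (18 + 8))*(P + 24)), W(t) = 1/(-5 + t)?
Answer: -49278022/20653 ≈ -2386.0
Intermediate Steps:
V(P) = 1/(-42 + (24 + P)*(26 + P)) (V(P) = 1/(-42 + (P + 26)*(24 + P)) = 1/(-42 + (26 + P)*(24 + P)) = 1/(-42 + (24 + P)*(26 + P)))
(-2409 + a(54)) + V(W(-1)) = (-2409 + 23) + 1/(582 + (1/(-5 - 1))**2 + 50/(-5 - 1)) = -2386 + 1/(582 + (1/(-6))**2 + 50/(-6)) = -2386 + 1/(582 + (-1/6)**2 + 50*(-1/6)) = -2386 + 1/(582 + 1/36 - 25/3) = -2386 + 1/(20653/36) = -2386 + 36/20653 = -49278022/20653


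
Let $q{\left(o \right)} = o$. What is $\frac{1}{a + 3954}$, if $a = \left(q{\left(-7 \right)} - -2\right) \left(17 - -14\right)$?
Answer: $\frac{1}{3799} \approx 0.00026323$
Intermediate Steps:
$a = -155$ ($a = \left(-7 - -2\right) \left(17 - -14\right) = \left(-7 + 2\right) \left(17 + 14\right) = \left(-5\right) 31 = -155$)
$\frac{1}{a + 3954} = \frac{1}{-155 + 3954} = \frac{1}{3799}$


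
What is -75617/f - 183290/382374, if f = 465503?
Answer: -588845462/917506413 ≈ -0.64179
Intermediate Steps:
-75617/f - 183290/382374 = -75617/465503 - 183290/382374 = -75617*1/465503 - 183290*1/382374 = -75617/465503 - 91645/191187 = -588845462/917506413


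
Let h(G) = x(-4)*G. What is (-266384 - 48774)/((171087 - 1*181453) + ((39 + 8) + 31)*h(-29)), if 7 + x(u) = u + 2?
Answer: -157579/4996 ≈ -31.541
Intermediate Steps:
x(u) = -5 + u (x(u) = -7 + (u + 2) = -7 + (2 + u) = -5 + u)
h(G) = -9*G (h(G) = (-5 - 4)*G = -9*G)
(-266384 - 48774)/((171087 - 1*181453) + ((39 + 8) + 31)*h(-29)) = (-266384 - 48774)/((171087 - 1*181453) + ((39 + 8) + 31)*(-9*(-29))) = -315158/((171087 - 181453) + (47 + 31)*261) = -315158/(-10366 + 78*261) = -315158/(-10366 + 20358) = -315158/9992 = -315158*1/9992 = -157579/4996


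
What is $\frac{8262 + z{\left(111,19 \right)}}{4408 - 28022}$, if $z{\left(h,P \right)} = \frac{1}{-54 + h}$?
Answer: $- \frac{470935}{1345998} \approx -0.34988$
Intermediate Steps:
$\frac{8262 + z{\left(111,19 \right)}}{4408 - 28022} = \frac{8262 + \frac{1}{-54 + 111}}{4408 - 28022} = \frac{8262 + \frac{1}{57}}{-23614} = \left(8262 + \frac{1}{57}\right) \left(- \frac{1}{23614}\right) = \frac{470935}{57} \left(- \frac{1}{23614}\right) = - \frac{470935}{1345998}$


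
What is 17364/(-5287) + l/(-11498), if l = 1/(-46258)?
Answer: -9235468534889/2812020396908 ≈ -3.2843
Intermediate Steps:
l = -1/46258 ≈ -2.1618e-5
17364/(-5287) + l/(-11498) = 17364/(-5287) - 1/46258/(-11498) = 17364*(-1/5287) - 1/46258*(-1/11498) = -17364/5287 + 1/531874484 = -9235468534889/2812020396908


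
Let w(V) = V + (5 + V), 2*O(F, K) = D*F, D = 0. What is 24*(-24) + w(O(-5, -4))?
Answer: -571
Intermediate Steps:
O(F, K) = 0 (O(F, K) = (0*F)/2 = (½)*0 = 0)
w(V) = 5 + 2*V
24*(-24) + w(O(-5, -4)) = 24*(-24) + (5 + 2*0) = -576 + (5 + 0) = -576 + 5 = -571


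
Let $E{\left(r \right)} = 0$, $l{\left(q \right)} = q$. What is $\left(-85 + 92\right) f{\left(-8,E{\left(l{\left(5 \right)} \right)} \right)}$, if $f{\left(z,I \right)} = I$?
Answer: $0$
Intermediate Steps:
$\left(-85 + 92\right) f{\left(-8,E{\left(l{\left(5 \right)} \right)} \right)} = \left(-85 + 92\right) 0 = 7 \cdot 0 = 0$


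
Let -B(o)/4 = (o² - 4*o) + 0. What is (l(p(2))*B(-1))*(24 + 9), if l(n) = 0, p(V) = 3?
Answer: 0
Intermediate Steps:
B(o) = -4*o² + 16*o (B(o) = -4*((o² - 4*o) + 0) = -4*(o² - 4*o) = -4*o² + 16*o)
(l(p(2))*B(-1))*(24 + 9) = (0*(4*(-1)*(4 - 1*(-1))))*(24 + 9) = (0*(4*(-1)*(4 + 1)))*33 = (0*(4*(-1)*5))*33 = (0*(-20))*33 = 0*33 = 0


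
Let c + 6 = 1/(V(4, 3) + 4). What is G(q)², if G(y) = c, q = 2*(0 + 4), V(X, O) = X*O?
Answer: 9025/256 ≈ 35.254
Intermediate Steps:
V(X, O) = O*X
c = -95/16 (c = -6 + 1/(3*4 + 4) = -6 + 1/(12 + 4) = -6 + 1/16 = -95/16 ≈ -5.9375)
q = 8 (q = 2*4 = 8)
G(y) = -95/16
G(q)² = (-95/16)² = 9025/256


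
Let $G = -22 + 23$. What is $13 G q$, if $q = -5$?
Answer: $-65$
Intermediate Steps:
$G = 1$
$13 G q = 13 \cdot 1 \left(-5\right) = 13 \left(-5\right) = -65$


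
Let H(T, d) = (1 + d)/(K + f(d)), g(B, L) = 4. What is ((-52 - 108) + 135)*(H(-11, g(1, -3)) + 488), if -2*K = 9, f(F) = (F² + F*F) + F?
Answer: -768850/63 ≈ -12204.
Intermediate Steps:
f(F) = F + 2*F² (f(F) = (F² + F²) + F = 2*F² + F = F + 2*F²)
K = -9/2 (K = -½*9 = -9/2 ≈ -4.5000)
H(T, d) = (1 + d)/(-9/2 + d*(1 + 2*d))
((-52 - 108) + 135)*(H(-11, g(1, -3)) + 488) = ((-52 - 108) + 135)*(2*(1 + 4)/(-9 + 2*4*(1 + 2*4)) + 488) = (-160 + 135)*(2*5/(-9 + 2*4*(1 + 8)) + 488) = -25*(2*5/(-9 + 2*4*9) + 488) = -25*(2*5/(-9 + 72) + 488) = -25*(2*5/63 + 488) = -25*(2*(1/63)*5 + 488) = -25*(10/63 + 488) = -25*30754/63 = -768850/63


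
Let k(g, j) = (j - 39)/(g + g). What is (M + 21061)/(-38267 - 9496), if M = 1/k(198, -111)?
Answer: -526459/1194075 ≈ -0.44089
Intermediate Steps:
k(g, j) = (-39 + j)/(2*g) (k(g, j) = (-39 + j)/((2*g)) = (-39 + j)*(1/(2*g)) = (-39 + j)/(2*g))
M = -66/25 (M = 1/((1/2)*(-39 - 111)/198) = 1/((1/2)*(1/198)*(-150)) = 1/(-25/66) = -66/25 ≈ -2.6400)
(M + 21061)/(-38267 - 9496) = (-66/25 + 21061)/(-38267 - 9496) = (526459/25)/(-47763) = (526459/25)*(-1/47763) = -526459/1194075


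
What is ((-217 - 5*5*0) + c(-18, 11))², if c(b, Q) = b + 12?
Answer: 49729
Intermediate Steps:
c(b, Q) = 12 + b
((-217 - 5*5*0) + c(-18, 11))² = ((-217 - 5*5*0) + (12 - 18))² = ((-217 - 25*0) - 6)² = ((-217 + 0) - 6)² = (-217 - 6)² = (-223)² = 49729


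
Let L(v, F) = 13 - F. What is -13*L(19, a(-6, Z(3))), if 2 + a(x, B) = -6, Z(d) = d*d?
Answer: -273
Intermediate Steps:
Z(d) = d²
a(x, B) = -8 (a(x, B) = -2 - 6 = -8)
-13*L(19, a(-6, Z(3))) = -13*(13 - 1*(-8)) = -13*(13 + 8) = -13*21 = -273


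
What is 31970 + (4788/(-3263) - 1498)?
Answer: 99425348/3263 ≈ 30471.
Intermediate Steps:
31970 + (4788/(-3263) - 1498) = 31970 + (4788*(-1/3263) - 1498) = 31970 + (-4788/3263 - 1498) = 31970 - 4892762/3263 = 99425348/3263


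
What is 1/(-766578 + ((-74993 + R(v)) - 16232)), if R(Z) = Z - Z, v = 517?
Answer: -1/857803 ≈ -1.1658e-6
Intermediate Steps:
R(Z) = 0
1/(-766578 + ((-74993 + R(v)) - 16232)) = 1/(-766578 + ((-74993 + 0) - 16232)) = 1/(-766578 + (-74993 - 16232)) = 1/(-766578 - 91225) = 1/(-857803) = -1/857803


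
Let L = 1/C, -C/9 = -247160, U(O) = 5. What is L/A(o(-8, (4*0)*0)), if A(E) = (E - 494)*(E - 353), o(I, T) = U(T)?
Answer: 1/378537403680 ≈ 2.6417e-12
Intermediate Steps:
o(I, T) = 5
C = 2224440 (C = -9*(-247160) = 2224440)
L = 1/2224440 ≈ 4.4955e-7
A(E) = (-494 + E)*(-353 + E)
L/A(o(-8, (4*0)*0)) = 1/(2224440*(174382 + 5² - 847*5)) = 1/(2224440*(174382 + 25 - 4235)) = (1/2224440)/170172 = (1/2224440)*(1/170172) = 1/378537403680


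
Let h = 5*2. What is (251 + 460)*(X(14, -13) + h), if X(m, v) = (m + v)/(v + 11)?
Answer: 13509/2 ≈ 6754.5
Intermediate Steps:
X(m, v) = (m + v)/(11 + v)
h = 10
(251 + 460)*(X(14, -13) + h) = (251 + 460)*((14 - 13)/(11 - 13) + 10) = 711*(1/(-2) + 10) = 711*(-½*1 + 10) = 711*(-½ + 10) = 711*(19/2) = 13509/2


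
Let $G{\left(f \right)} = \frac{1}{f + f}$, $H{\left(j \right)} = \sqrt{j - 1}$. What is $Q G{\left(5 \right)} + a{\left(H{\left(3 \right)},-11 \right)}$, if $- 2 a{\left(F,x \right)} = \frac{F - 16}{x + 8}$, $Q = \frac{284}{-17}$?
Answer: $- \frac{1106}{255} + \frac{\sqrt{2}}{6} \approx -4.1016$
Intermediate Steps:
$Q = - \frac{284}{17}$ ($Q = 284 \left(- \frac{1}{17}\right) = - \frac{284}{17} \approx -16.706$)
$H{\left(j \right)} = \sqrt{-1 + j}$
$a{\left(F,x \right)} = - \frac{-16 + F}{2 \left(8 + x\right)}$ ($a{\left(F,x \right)} = - \frac{\left(F - 16\right) \frac{1}{x + 8}}{2} = - \frac{\left(-16 + F\right) \frac{1}{8 + x}}{2} = - \frac{\frac{1}{8 + x} \left(-16 + F\right)}{2} = - \frac{-16 + F}{2 \left(8 + x\right)}$)
$G{\left(f \right)} = \frac{1}{2 f}$
$Q G{\left(5 \right)} + a{\left(H{\left(3 \right)},-11 \right)} = - \frac{284 \frac{1}{2 \cdot 5}}{17} + \frac{16 - \sqrt{-1 + 3}}{2 \left(8 - 11\right)} = - \frac{284 \cdot \frac{1}{2} \cdot \frac{1}{5}}{17} + \frac{16 - \sqrt{2}}{2 \left(-3\right)} = \left(- \frac{284}{17}\right) \frac{1}{10} + \frac{1}{2} \left(- \frac{1}{3}\right) \left(16 - \sqrt{2}\right) = - \frac{142}{85} - \left(\frac{8}{3} - \frac{\sqrt{2}}{6}\right) = - \frac{1106}{255} + \frac{\sqrt{2}}{6}$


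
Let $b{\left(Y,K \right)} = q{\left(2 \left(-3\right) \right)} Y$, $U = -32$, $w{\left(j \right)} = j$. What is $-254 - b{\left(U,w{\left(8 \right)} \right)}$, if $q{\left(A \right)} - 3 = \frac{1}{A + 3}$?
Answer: $- \frac{506}{3} \approx -168.67$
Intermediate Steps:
$q{\left(A \right)} = 3 + \frac{1}{3 + A}$ ($q{\left(A \right)} = 3 + \frac{1}{A + 3} = 3 + \frac{1}{3 + A}$)
$b{\left(Y,K \right)} = \frac{8 Y}{3}$ ($b{\left(Y,K \right)} = \frac{10 + 3 \cdot 2 \left(-3\right)}{3 + 2 \left(-3\right)} Y = \frac{10 + 3 \left(-6\right)}{3 - 6} Y = \frac{10 - 18}{-3} Y = \left(- \frac{1}{3}\right) \left(-8\right) Y = \frac{8 Y}{3}$)
$-254 - b{\left(U,w{\left(8 \right)} \right)} = -254 - \frac{8}{3} \left(-32\right) = -254 - - \frac{256}{3} = -254 + \frac{256}{3} = - \frac{506}{3}$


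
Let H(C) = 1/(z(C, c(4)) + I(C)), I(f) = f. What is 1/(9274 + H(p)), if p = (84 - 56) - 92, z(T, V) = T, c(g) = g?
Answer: 128/1187071 ≈ 0.00010783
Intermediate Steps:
p = -64 (p = 28 - 92 = -64)
H(C) = 1/(2*C) (H(C) = 1/(C + C) = 1/(2*C))
1/(9274 + H(p)) = 1/(9274 + (½)/(-64)) = 1/(9274 + (½)*(-1/64)) = 1/(9274 - 1/128) = 1/(1187071/128) = 128/1187071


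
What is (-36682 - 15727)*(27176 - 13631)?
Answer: -709879905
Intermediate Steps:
(-36682 - 15727)*(27176 - 13631) = -52409*13545 = -709879905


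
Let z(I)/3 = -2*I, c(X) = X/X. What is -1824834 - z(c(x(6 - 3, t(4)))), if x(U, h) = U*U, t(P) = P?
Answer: -1824828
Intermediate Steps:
x(U, h) = U²
c(X) = 1
z(I) = -6*I (z(I) = 3*(-2*I) = -6*I)
-1824834 - z(c(x(6 - 3, t(4)))) = -1824834 - (-6) = -1824834 - 1*(-6) = -1824834 + 6 = -1824828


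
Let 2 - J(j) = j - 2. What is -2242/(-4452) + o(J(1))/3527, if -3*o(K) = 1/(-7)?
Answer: 564839/1121586 ≈ 0.50361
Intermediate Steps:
J(j) = 4 - j (J(j) = 2 - (j - 2) = 2 - (-2 + j) = 2 + (2 - j) = 4 - j)
o(K) = 1/21 (o(K) = -⅓/(-7) = -⅓*(-⅐) = 1/21)
-2242/(-4452) + o(J(1))/3527 = -2242/(-4452) + (1/21)/3527 = -2242*(-1/4452) + (1/21)*(1/3527) = 1121/2226 + 1/74067 = 564839/1121586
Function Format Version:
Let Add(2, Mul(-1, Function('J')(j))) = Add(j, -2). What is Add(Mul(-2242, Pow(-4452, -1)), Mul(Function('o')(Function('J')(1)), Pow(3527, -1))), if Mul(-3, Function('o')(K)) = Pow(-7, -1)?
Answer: Rational(564839, 1121586) ≈ 0.50361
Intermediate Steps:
Function('J')(j) = Add(4, Mul(-1, j)) (Function('J')(j) = Add(2, Mul(-1, Add(j, -2))) = Add(2, Mul(-1, Add(-2, j))) = Add(2, Add(2, Mul(-1, j))) = Add(4, Mul(-1, j)))
Function('o')(K) = Rational(1, 21) (Function('o')(K) = Mul(Rational(-1, 3), Pow(-7, -1)) = Mul(Rational(-1, 3), Rational(-1, 7)) = Rational(1, 21))
Add(Mul(-2242, Pow(-4452, -1)), Mul(Function('o')(Function('J')(1)), Pow(3527, -1))) = Add(Mul(-2242, Pow(-4452, -1)), Mul(Rational(1, 21), Pow(3527, -1))) = Add(Mul(-2242, Rational(-1, 4452)), Mul(Rational(1, 21), Rational(1, 3527))) = Add(Rational(1121, 2226), Rational(1, 74067)) = Rational(564839, 1121586)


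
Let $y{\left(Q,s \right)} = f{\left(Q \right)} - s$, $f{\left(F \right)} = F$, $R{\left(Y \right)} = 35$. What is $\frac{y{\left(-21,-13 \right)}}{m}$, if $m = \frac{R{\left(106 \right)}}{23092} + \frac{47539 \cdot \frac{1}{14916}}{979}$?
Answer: $- \frac{21075439143}{12569276} \approx -1676.7$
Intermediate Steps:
$y{\left(Q,s \right)} = Q - s$
$m = \frac{100554208}{21075439143}$ ($m = \frac{35}{23092} + \frac{47539 \cdot \frac{1}{14916}}{979} = 35 \cdot \frac{1}{23092} + 47539 \cdot \frac{1}{14916} \cdot \frac{1}{979} = \frac{35}{23092} + \frac{47539}{14916} \cdot \frac{1}{979} = \frac{35}{23092} + \frac{47539}{14602764} = \frac{100554208}{21075439143} \approx 0.0047712$)
$\frac{y{\left(-21,-13 \right)}}{m} = \frac{-21 - -13}{\frac{100554208}{21075439143}} = \left(-21 + 13\right) \frac{21075439143}{100554208} = \left(-8\right) \frac{21075439143}{100554208} = - \frac{21075439143}{12569276}$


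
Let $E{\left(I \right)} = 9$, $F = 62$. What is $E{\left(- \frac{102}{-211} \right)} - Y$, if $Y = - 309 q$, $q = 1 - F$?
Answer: $-18840$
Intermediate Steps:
$q = -61$ ($q = 1 - 62 = -61$)
$Y = 18849$ ($Y = \left(-309\right) \left(-61\right) = 18849$)
$E{\left(- \frac{102}{-211} \right)} - Y = 9 - 18849 = -18840$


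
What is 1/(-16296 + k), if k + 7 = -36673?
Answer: -1/52976 ≈ -1.8876e-5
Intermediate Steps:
k = -36680 (k = -7 - 36673 = -36680)
1/(-16296 + k) = 1/(-16296 - 36680) = 1/(-52976) = -1/52976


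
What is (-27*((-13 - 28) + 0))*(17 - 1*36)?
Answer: -21033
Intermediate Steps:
(-27*((-13 - 28) + 0))*(17 - 1*36) = (-27*(-41 + 0))*(17 - 36) = -27*(-41)*(-19) = 1107*(-19) = -21033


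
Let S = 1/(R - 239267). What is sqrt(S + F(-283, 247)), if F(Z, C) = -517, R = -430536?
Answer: 2*I*sqrt(57986210768514)/669803 ≈ 22.738*I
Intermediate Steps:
S = -1/669803 (S = 1/(-430536 - 239267) = 1/(-669803) = -1/669803 ≈ -1.4930e-6)
sqrt(S + F(-283, 247)) = sqrt(-1/669803 - 517) = sqrt(-346288152/669803) = 2*I*sqrt(57986210768514)/669803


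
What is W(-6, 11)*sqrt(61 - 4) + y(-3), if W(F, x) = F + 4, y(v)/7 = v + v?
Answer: -42 - 2*sqrt(57) ≈ -57.100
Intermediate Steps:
y(v) = 14*v (y(v) = 7*(v + v) = 7*(2*v) = 14*v)
W(F, x) = 4 + F
W(-6, 11)*sqrt(61 - 4) + y(-3) = (4 - 6)*sqrt(61 - 4) + 14*(-3) = -2*sqrt(57) - 42 = -42 - 2*sqrt(57)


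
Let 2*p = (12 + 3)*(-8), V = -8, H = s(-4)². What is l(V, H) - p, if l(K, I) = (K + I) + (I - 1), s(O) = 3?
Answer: 69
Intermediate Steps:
H = 9 (H = 3² = 9)
l(K, I) = -1 + K + 2*I (l(K, I) = (I + K) + (-1 + I) = -1 + K + 2*I)
p = -60 (p = ((12 + 3)*(-8))/2 = (15*(-8))/2 = (½)*(-120) = -60)
l(V, H) - p = (-1 - 8 + 2*9) - 1*(-60) = (-1 - 8 + 18) + 60 = 9 + 60 = 69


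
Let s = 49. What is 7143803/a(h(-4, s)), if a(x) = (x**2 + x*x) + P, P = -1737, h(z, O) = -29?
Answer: -7143803/55 ≈ -1.2989e+5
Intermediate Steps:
a(x) = -1737 + 2*x**2 (a(x) = (x**2 + x*x) - 1737 = (x**2 + x**2) - 1737 = 2*x**2 - 1737 = -1737 + 2*x**2)
7143803/a(h(-4, s)) = 7143803/(-1737 + 2*(-29)**2) = 7143803/(-1737 + 2*841) = 7143803/(-1737 + 1682) = 7143803/(-55) = 7143803*(-1/55) = -7143803/55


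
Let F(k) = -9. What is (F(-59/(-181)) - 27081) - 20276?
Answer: -47366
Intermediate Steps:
(F(-59/(-181)) - 27081) - 20276 = (-9 - 27081) - 20276 = -27090 - 20276 = -47366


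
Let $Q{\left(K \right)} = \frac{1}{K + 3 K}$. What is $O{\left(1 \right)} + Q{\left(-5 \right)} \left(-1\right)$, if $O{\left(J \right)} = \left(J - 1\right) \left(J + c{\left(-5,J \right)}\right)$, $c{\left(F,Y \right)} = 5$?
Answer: $\frac{1}{20} \approx 0.05$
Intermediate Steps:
$Q{\left(K \right)} = \frac{1}{4 K}$
$O{\left(J \right)} = \left(-1 + J\right) \left(5 + J\right)$ ($O{\left(J \right)} = \left(J - 1\right) \left(J + 5\right) = \left(-1 + J\right) \left(5 + J\right)$)
$O{\left(1 \right)} + Q{\left(-5 \right)} \left(-1\right) = \left(-5 + 1^{2} + 4 \cdot 1\right) + \frac{1}{4 \left(-5\right)} \left(-1\right) = \left(-5 + 1 + 4\right) + \frac{1}{4} \left(- \frac{1}{5}\right) \left(-1\right) = 0 - - \frac{1}{20} = 0 + \frac{1}{20} = \frac{1}{20}$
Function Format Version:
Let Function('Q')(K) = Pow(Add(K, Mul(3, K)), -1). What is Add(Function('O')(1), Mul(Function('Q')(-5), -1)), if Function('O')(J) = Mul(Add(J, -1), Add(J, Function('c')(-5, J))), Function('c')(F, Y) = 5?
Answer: Rational(1, 20) ≈ 0.050000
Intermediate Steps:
Function('Q')(K) = Mul(Rational(1, 4), Pow(K, -1)) (Function('Q')(K) = Pow(Mul(4, K), -1) = Mul(Rational(1, 4), Pow(K, -1)))
Function('O')(J) = Mul(Add(-1, J), Add(5, J)) (Function('O')(J) = Mul(Add(J, -1), Add(J, 5)) = Mul(Add(-1, J), Add(5, J)))
Add(Function('O')(1), Mul(Function('Q')(-5), -1)) = Add(Add(-5, Pow(1, 2), Mul(4, 1)), Mul(Mul(Rational(1, 4), Pow(-5, -1)), -1)) = Add(Add(-5, 1, 4), Mul(Mul(Rational(1, 4), Rational(-1, 5)), -1)) = Add(0, Mul(Rational(-1, 20), -1)) = Add(0, Rational(1, 20)) = Rational(1, 20)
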